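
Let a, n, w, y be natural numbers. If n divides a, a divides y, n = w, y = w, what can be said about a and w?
a = w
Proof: y = w and a divides y, so a divides w. n = w and n divides a, so w divides a. Since a divides w, a = w.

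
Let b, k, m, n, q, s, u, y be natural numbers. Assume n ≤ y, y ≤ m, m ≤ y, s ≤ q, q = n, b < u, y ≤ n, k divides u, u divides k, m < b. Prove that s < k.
Since n ≤ y and y ≤ n, n = y. q = n, so q = y. s ≤ q, so s ≤ y. From m ≤ y and y ≤ m, m = y. u divides k and k divides u, hence u = k. b < u, so b < k. m < b, so m < k. m = y, so y < k. s ≤ y, so s < k.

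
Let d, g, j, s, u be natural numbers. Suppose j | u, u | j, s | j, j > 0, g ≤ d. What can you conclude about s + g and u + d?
s + g ≤ u + d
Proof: j | u and u | j, so j = u. s | j and j > 0, so s ≤ j. Because j = u, s ≤ u. g ≤ d, so s + g ≤ u + d.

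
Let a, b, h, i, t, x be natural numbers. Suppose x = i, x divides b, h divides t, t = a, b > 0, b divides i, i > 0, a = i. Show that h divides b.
From t = a and a = i, t = i. From x = i and x divides b, i divides b. b > 0, so i ≤ b. Because b divides i and i > 0, b ≤ i. i ≤ b, so i = b. Since t = i, t = b. h divides t, so h divides b.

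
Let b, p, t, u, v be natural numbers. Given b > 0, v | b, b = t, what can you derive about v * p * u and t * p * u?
v * p * u ≤ t * p * u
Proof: Because v | b and b > 0, v ≤ b. b = t, so v ≤ t. Then v * p ≤ t * p. Then v * p * u ≤ t * p * u.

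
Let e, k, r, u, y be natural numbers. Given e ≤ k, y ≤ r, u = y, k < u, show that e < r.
e ≤ k and k < u, thus e < u. Since u = y, e < y. Since y ≤ r, e < r.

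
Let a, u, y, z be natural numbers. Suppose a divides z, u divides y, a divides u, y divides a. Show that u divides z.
From u divides y and y divides a, u divides a. Since a divides u, a = u. Because a divides z, u divides z.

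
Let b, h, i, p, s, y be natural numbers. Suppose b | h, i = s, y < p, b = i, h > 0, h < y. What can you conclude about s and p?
s < p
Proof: Since b = i and i = s, b = s. b | h and h > 0, so b ≤ h. b = s, so s ≤ h. From h < y and y < p, h < p. Because s ≤ h, s < p.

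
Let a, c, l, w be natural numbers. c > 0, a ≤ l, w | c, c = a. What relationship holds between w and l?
w ≤ l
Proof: w | c and c > 0, thus w ≤ c. Since c = a, w ≤ a. From a ≤ l, w ≤ l.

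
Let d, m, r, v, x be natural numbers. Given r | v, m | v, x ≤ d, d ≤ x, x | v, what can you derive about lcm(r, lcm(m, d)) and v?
lcm(r, lcm(m, d)) | v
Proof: x ≤ d and d ≤ x, so x = d. Since x | v, d | v. m | v, so lcm(m, d) | v. From r | v, lcm(r, lcm(m, d)) | v.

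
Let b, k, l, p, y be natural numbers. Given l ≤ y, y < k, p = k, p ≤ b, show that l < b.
p = k and p ≤ b, hence k ≤ b. Since y < k, y < b. Since l ≤ y, l < b.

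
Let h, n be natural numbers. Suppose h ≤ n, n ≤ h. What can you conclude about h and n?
h = n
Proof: h ≤ n and n ≤ h. By antisymmetry, h = n.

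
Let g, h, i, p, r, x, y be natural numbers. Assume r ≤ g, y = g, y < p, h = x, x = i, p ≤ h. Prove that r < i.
Because y = g and y < p, g < p. Because r ≤ g, r < p. Since h = x and x = i, h = i. Because p ≤ h, p ≤ i. r < p, so r < i.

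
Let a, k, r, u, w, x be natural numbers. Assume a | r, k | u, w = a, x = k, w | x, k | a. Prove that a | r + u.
Because w = a and w | x, a | x. Since x = k, a | k. k | a, so k = a. k | u, so a | u. Since a | r, a | r + u.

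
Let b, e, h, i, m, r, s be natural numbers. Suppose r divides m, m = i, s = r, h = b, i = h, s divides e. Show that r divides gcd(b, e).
m = i and i = h, hence m = h. h = b, so m = b. r divides m, so r divides b. Since s = r and s divides e, r divides e. r divides b, so r divides gcd(b, e).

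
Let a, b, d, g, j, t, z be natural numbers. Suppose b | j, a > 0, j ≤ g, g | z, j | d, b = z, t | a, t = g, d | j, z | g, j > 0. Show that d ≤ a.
z | g and g | z, hence z = g. b = z, so b = g. Because b | j and j > 0, b ≤ j. Because b = g, g ≤ j. j ≤ g, so g = j. From j | d and d | j, j = d. Since g = j, g = d. Since t = g and t | a, g | a. a > 0, so g ≤ a. g = d, so d ≤ a.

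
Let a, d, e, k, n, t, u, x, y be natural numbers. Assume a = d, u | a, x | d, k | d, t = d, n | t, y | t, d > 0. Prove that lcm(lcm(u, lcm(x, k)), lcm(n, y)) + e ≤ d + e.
a = d and u | a, thus u | d. x | d and k | d, therefore lcm(x, k) | d. u | d, so lcm(u, lcm(x, k)) | d. n | t and y | t, thus lcm(n, y) | t. t = d, so lcm(n, y) | d. Because lcm(u, lcm(x, k)) | d, lcm(lcm(u, lcm(x, k)), lcm(n, y)) | d. Since d > 0, lcm(lcm(u, lcm(x, k)), lcm(n, y)) ≤ d. Then lcm(lcm(u, lcm(x, k)), lcm(n, y)) + e ≤ d + e.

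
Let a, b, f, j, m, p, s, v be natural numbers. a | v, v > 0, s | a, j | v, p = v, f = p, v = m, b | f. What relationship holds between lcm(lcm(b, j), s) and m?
lcm(lcm(b, j), s) ≤ m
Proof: f = p and b | f, hence b | p. Since p = v, b | v. j | v, so lcm(b, j) | v. s | a and a | v, so s | v. Since lcm(b, j) | v, lcm(lcm(b, j), s) | v. v > 0, so lcm(lcm(b, j), s) ≤ v. Since v = m, lcm(lcm(b, j), s) ≤ m.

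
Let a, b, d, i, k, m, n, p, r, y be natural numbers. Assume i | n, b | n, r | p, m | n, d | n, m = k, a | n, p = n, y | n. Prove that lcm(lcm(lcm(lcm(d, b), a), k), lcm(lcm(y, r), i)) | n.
d | n and b | n, therefore lcm(d, b) | n. Since a | n, lcm(lcm(d, b), a) | n. m = k and m | n, hence k | n. lcm(lcm(d, b), a) | n, so lcm(lcm(lcm(d, b), a), k) | n. p = n and r | p, therefore r | n. Since y | n, lcm(y, r) | n. i | n, so lcm(lcm(y, r), i) | n. Since lcm(lcm(lcm(d, b), a), k) | n, lcm(lcm(lcm(lcm(d, b), a), k), lcm(lcm(y, r), i)) | n.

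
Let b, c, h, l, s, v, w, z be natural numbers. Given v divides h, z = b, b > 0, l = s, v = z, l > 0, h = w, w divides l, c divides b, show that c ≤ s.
Because c divides b and b > 0, c ≤ b. From v = z and z = b, v = b. h = w and v divides h, hence v divides w. From w divides l, v divides l. Because l > 0, v ≤ l. Since v = b, b ≤ l. c ≤ b, so c ≤ l. Since l = s, c ≤ s.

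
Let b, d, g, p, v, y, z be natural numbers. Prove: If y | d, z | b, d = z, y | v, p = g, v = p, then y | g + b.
v = p and p = g, thus v = g. y | v, so y | g. From d = z and y | d, y | z. Since z | b, y | b. Since y | g, y | g + b.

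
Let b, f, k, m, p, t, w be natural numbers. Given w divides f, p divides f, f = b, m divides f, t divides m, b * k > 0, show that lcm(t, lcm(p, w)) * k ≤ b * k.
t divides m and m divides f, so t divides f. p divides f and w divides f, thus lcm(p, w) divides f. t divides f, so lcm(t, lcm(p, w)) divides f. From f = b, lcm(t, lcm(p, w)) divides b. Then lcm(t, lcm(p, w)) * k divides b * k. b * k > 0, so lcm(t, lcm(p, w)) * k ≤ b * k.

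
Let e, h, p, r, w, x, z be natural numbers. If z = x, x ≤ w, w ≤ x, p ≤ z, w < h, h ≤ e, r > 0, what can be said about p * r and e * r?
p * r < e * r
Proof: From x ≤ w and w ≤ x, x = w. z = x, so z = w. Since p ≤ z, p ≤ w. Since w < h and h ≤ e, w < e. Since p ≤ w, p < e. Since r > 0, p * r < e * r.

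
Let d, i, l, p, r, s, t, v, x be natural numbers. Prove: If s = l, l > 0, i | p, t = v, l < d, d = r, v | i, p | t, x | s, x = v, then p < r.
From v | i and i | p, v | p. Because t = v and p | t, p | v. v | p, so v = p. x = v and x | s, so v | s. s = l, so v | l. l > 0, so v ≤ l. v = p, so p ≤ l. l < d, so p < d. d = r, so p < r.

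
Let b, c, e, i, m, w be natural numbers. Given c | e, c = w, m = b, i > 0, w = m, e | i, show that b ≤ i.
c = w and w = m, hence c = m. Since m = b, c = b. c | e and e | i, thus c | i. Because i > 0, c ≤ i. Since c = b, b ≤ i.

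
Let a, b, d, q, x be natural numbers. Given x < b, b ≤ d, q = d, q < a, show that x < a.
x < b and b ≤ d, so x < d. Because q = d and q < a, d < a. Since x < d, x < a.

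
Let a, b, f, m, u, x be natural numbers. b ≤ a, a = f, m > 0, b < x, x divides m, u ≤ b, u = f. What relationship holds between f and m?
f < m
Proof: a = f and b ≤ a, therefore b ≤ f. u = f and u ≤ b, therefore f ≤ b. Since b ≤ f, b = f. Since b < x, f < x. From x divides m and m > 0, x ≤ m. Since f < x, f < m.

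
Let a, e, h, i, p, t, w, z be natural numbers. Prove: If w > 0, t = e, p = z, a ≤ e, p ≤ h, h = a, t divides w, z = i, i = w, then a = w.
t = e and t divides w, thus e divides w. Since w > 0, e ≤ w. Since a ≤ e, a ≤ w. Because z = i and i = w, z = w. Since h = a and p ≤ h, p ≤ a. Since p = z, z ≤ a. z = w, so w ≤ a. a ≤ w, so a = w.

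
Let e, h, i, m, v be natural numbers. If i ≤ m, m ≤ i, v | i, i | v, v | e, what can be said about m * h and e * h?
m * h | e * h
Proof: i ≤ m and m ≤ i, so i = m. Because v | i and i | v, v = i. Since v | e, i | e. Since i = m, m | e. Then m * h | e * h.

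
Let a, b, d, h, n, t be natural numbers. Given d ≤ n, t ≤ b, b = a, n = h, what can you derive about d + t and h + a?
d + t ≤ h + a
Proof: From n = h and d ≤ n, d ≤ h. From b = a and t ≤ b, t ≤ a. Because d ≤ h, d + t ≤ h + a.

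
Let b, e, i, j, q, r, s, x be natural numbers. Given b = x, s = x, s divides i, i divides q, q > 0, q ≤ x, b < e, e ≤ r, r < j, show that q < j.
s = x and s divides i, hence x divides i. Since i divides q, x divides q. Since q > 0, x ≤ q. Since q ≤ x, x = q. From b = x, b = q. Since e ≤ r and r < j, e < j. From b < e, b < j. b = q, so q < j.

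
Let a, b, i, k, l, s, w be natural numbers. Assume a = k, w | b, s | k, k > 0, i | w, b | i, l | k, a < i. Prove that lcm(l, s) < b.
l | k and s | k, therefore lcm(l, s) | k. Since k > 0, lcm(l, s) ≤ k. i | w and w | b, so i | b. b | i, so i = b. Since a = k and a < i, k < i. i = b, so k < b. lcm(l, s) ≤ k, so lcm(l, s) < b.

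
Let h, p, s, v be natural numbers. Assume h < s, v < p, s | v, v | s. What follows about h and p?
h < p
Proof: Because v | s and s | v, v = s. v < p, so s < p. Since h < s, h < p.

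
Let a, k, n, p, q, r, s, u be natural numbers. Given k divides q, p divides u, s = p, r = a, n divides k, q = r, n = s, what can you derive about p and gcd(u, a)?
p divides gcd(u, a)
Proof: q = r and r = a, thus q = a. Because n = s and n divides k, s divides k. Since s = p, p divides k. k divides q, so p divides q. Since q = a, p divides a. Since p divides u, p divides gcd(u, a).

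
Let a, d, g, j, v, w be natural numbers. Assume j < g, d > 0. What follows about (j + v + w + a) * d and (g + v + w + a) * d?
(j + v + w + a) * d < (g + v + w + a) * d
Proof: j < g, thus j + v < g + v. Then j + v + w < g + v + w. Then j + v + w + a < g + v + w + a. From d > 0, by multiplying by a positive, (j + v + w + a) * d < (g + v + w + a) * d.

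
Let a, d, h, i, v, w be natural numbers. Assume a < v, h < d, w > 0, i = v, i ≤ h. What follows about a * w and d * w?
a * w < d * w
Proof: From i = v and i ≤ h, v ≤ h. Since a < v, a < h. h < d, so a < d. Combined with w > 0, by multiplying by a positive, a * w < d * w.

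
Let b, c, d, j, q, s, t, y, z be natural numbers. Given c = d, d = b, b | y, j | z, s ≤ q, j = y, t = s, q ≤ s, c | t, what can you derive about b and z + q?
b | z + q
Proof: j = y and j | z, hence y | z. Since b | y, b | z. Since s ≤ q and q ≤ s, s = q. From c = d and d = b, c = b. t = s and c | t, so c | s. Since c = b, b | s. Since s = q, b | q. From b | z, b | z + q.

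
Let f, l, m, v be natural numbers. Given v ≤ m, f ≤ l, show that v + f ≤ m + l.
v ≤ m and f ≤ l. By adding inequalities, v + f ≤ m + l.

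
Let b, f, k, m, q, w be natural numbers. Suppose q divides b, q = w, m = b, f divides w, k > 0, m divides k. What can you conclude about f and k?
f ≤ k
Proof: Since q = w and q divides b, w divides b. Since f divides w, f divides b. m = b and m divides k, so b divides k. f divides b, so f divides k. Since k > 0, f ≤ k.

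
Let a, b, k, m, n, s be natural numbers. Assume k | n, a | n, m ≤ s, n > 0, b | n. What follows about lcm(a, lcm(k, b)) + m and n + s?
lcm(a, lcm(k, b)) + m ≤ n + s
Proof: Since k | n and b | n, lcm(k, b) | n. Since a | n, lcm(a, lcm(k, b)) | n. Since n > 0, lcm(a, lcm(k, b)) ≤ n. m ≤ s, so lcm(a, lcm(k, b)) + m ≤ n + s.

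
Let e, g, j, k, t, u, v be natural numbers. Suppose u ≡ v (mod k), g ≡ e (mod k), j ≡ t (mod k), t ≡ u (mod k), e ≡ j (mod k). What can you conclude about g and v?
g ≡ v (mod k)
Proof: g ≡ e (mod k) and e ≡ j (mod k), therefore g ≡ j (mod k). Since j ≡ t (mod k), g ≡ t (mod k). Because t ≡ u (mod k), g ≡ u (mod k). Since u ≡ v (mod k), g ≡ v (mod k).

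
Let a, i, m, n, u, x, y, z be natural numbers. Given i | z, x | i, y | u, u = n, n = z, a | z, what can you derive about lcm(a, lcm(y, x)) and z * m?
lcm(a, lcm(y, x)) | z * m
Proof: From u = n and n = z, u = z. Because y | u, y | z. x | i and i | z, thus x | z. y | z, so lcm(y, x) | z. Since a | z, lcm(a, lcm(y, x)) | z. Then lcm(a, lcm(y, x)) | z * m.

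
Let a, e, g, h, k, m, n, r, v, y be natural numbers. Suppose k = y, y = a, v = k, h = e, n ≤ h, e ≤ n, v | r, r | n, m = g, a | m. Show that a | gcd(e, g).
k = y and y = a, thus k = a. h = e and n ≤ h, thus n ≤ e. e ≤ n, so n = e. v | r and r | n, hence v | n. Since n = e, v | e. From v = k, k | e. k = a, so a | e. m = g and a | m, thus a | g. Since a | e, a | gcd(e, g).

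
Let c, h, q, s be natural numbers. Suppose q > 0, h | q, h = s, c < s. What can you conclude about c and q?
c < q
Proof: h | q and q > 0, so h ≤ q. Since h = s, s ≤ q. Since c < s, c < q.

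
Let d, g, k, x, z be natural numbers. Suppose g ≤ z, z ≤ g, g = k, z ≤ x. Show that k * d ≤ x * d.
z ≤ g and g ≤ z, therefore z = g. g = k, so z = k. Since z ≤ x, k ≤ x. Then k * d ≤ x * d.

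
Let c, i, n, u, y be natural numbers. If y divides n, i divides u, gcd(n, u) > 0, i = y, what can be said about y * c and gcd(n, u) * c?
y * c ≤ gcd(n, u) * c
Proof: i = y and i divides u, thus y divides u. y divides n, so y divides gcd(n, u). gcd(n, u) > 0, so y ≤ gcd(n, u). By multiplying by a non-negative, y * c ≤ gcd(n, u) * c.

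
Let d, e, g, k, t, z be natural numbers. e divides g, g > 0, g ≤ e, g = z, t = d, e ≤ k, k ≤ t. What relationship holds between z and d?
z ≤ d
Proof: e divides g and g > 0, hence e ≤ g. Because g ≤ e, e = g. g = z, so e = z. From e ≤ k and k ≤ t, e ≤ t. t = d, so e ≤ d. e = z, so z ≤ d.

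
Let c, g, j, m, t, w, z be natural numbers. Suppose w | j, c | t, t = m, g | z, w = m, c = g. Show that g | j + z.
t = m and c | t, so c | m. w = m and w | j, so m | j. c | m, so c | j. From c = g, g | j. From g | z, g | j + z.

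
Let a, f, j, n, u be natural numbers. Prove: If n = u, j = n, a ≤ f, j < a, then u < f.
j = n and n = u, thus j = u. j < a and a ≤ f, so j < f. Since j = u, u < f.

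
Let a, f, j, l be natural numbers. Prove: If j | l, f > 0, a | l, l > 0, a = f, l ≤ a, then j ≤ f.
a | l and l > 0, hence a ≤ l. Since l ≤ a, l = a. Since a = f, l = f. j | l, so j | f. f > 0, so j ≤ f.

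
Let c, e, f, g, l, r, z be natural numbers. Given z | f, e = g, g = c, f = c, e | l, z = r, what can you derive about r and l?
r | l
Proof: Since z = r and z | f, r | f. f = c, so r | c. e = g and g = c, thus e = c. From e | l, c | l. r | c, so r | l.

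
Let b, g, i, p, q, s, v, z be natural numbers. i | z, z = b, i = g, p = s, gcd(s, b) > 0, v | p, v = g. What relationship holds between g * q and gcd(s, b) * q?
g * q ≤ gcd(s, b) * q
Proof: From v = g and v | p, g | p. p = s, so g | s. i = g and i | z, therefore g | z. z = b, so g | b. g | s, so g | gcd(s, b). Since gcd(s, b) > 0, g ≤ gcd(s, b). Then g * q ≤ gcd(s, b) * q.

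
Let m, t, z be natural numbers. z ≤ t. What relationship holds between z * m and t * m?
z * m ≤ t * m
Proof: z ≤ t. By multiplying by a non-negative, z * m ≤ t * m.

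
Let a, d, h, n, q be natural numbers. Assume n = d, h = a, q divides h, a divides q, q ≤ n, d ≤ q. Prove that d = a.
Since n = d and q ≤ n, q ≤ d. Since d ≤ q, d = q. h = a and q divides h, so q divides a. a divides q, so q = a. Since d = q, d = a.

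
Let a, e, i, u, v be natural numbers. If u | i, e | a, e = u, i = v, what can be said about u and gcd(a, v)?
u | gcd(a, v)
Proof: e = u and e | a, thus u | a. i = v and u | i, hence u | v. u | a, so u | gcd(a, v).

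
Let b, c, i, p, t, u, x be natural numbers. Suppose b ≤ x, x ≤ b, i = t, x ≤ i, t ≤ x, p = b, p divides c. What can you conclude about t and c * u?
t divides c * u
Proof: b ≤ x and x ≤ b, so b = x. i = t and x ≤ i, thus x ≤ t. t ≤ x, so x = t. b = x, so b = t. Because p = b and p divides c, b divides c. b = t, so t divides c. Then t divides c * u.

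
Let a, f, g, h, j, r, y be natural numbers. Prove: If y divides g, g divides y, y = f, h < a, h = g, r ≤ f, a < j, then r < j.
Because g divides y and y divides g, g = y. Because h = g, h = y. y = f, so h = f. Because h < a and a < j, h < j. Since h = f, f < j. From r ≤ f, r < j.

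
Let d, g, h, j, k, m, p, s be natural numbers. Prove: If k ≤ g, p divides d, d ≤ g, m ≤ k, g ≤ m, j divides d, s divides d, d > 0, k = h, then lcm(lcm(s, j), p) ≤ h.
Since s divides d and j divides d, lcm(s, j) divides d. p divides d, so lcm(lcm(s, j), p) divides d. Since d > 0, lcm(lcm(s, j), p) ≤ d. g ≤ m and m ≤ k, so g ≤ k. Since k ≤ g, g = k. Since k = h, g = h. d ≤ g, so d ≤ h. Since lcm(lcm(s, j), p) ≤ d, lcm(lcm(s, j), p) ≤ h.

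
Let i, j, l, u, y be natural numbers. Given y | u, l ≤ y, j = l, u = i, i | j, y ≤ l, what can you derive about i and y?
i = y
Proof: l ≤ y and y ≤ l, therefore l = y. j = l, so j = y. Since i | j, i | y. u = i and y | u, thus y | i. i | y, so i = y.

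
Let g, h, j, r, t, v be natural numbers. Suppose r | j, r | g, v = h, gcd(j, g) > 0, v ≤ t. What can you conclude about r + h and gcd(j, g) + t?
r + h ≤ gcd(j, g) + t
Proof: r | j and r | g, so r | gcd(j, g). Since gcd(j, g) > 0, r ≤ gcd(j, g). Since v = h and v ≤ t, h ≤ t. r ≤ gcd(j, g), so r + h ≤ gcd(j, g) + t.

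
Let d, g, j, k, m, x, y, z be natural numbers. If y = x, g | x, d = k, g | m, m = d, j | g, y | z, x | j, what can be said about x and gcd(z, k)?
x | gcd(z, k)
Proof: y = x and y | z, thus x | z. x | j and j | g, thus x | g. g | x, so g = x. m = d and g | m, therefore g | d. d = k, so g | k. Since g = x, x | k. x | z, so x | gcd(z, k).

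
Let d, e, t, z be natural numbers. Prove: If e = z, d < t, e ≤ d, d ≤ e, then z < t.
From d ≤ e and e ≤ d, d = e. e = z, so d = z. d < t, so z < t.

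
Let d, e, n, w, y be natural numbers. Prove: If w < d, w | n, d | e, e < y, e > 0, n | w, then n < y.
w | n and n | w, thus w = n. Since w < d, n < d. d | e and e > 0, so d ≤ e. Since e < y, d < y. n < d, so n < y.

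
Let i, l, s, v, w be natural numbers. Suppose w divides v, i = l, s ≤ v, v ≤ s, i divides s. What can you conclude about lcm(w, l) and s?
lcm(w, l) divides s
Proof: v ≤ s and s ≤ v, hence v = s. Since w divides v, w divides s. i = l and i divides s, hence l divides s. Since w divides s, lcm(w, l) divides s.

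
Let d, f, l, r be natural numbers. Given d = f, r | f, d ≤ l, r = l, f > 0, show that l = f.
r = l and r | f, thus l | f. Since f > 0, l ≤ f. d = f and d ≤ l, hence f ≤ l. Since l ≤ f, l = f.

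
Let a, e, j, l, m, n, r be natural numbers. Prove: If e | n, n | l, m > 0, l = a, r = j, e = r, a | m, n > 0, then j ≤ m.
e = r and r = j, therefore e = j. e | n and n > 0, thus e ≤ n. e = j, so j ≤ n. From l = a and n | l, n | a. a | m, so n | m. m > 0, so n ≤ m. Since j ≤ n, j ≤ m.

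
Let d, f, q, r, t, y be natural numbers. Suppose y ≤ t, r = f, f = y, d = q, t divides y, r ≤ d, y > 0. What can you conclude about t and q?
t ≤ q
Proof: r = f and f = y, thus r = y. Since t divides y and y > 0, t ≤ y. y ≤ t, so y = t. Since r = y, r = t. Because d = q and r ≤ d, r ≤ q. Since r = t, t ≤ q.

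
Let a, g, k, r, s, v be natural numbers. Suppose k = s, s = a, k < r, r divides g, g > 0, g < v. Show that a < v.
From k = s and s = a, k = a. r divides g and g > 0, so r ≤ g. k < r, so k < g. k = a, so a < g. Since g < v, a < v.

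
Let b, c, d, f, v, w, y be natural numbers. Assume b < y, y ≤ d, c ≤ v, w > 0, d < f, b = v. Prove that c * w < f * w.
From b = v and b < y, v < y. Since y ≤ d and d < f, y < f. Since v < y, v < f. Since c ≤ v, c < f. Since w > 0, c * w < f * w.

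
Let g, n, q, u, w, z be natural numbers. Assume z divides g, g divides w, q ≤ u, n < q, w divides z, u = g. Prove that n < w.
w divides z and z divides g, therefore w divides g. g divides w, so g = w. u = g, so u = w. Since n < q and q ≤ u, n < u. Since u = w, n < w.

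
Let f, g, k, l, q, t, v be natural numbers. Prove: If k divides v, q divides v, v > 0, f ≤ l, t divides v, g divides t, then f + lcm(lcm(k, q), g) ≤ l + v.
k divides v and q divides v, therefore lcm(k, q) divides v. g divides t and t divides v, therefore g divides v. Since lcm(k, q) divides v, lcm(lcm(k, q), g) divides v. Since v > 0, lcm(lcm(k, q), g) ≤ v. f ≤ l, so f + lcm(lcm(k, q), g) ≤ l + v.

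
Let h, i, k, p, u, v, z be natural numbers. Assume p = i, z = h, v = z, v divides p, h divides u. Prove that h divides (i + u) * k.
v = z and v divides p, so z divides p. Since z = h, h divides p. Since p = i, h divides i. Since h divides u, h divides i + u. Then h divides (i + u) * k.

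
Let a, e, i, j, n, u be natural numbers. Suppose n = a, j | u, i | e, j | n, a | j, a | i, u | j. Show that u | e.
j | u and u | j, therefore j = u. Since n = a and j | n, j | a. Because a | j, a = j. Since a | i, j | i. Since j = u, u | i. From i | e, u | e.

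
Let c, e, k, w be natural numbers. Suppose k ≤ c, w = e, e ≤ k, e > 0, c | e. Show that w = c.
e ≤ k and k ≤ c, hence e ≤ c. c | e and e > 0, so c ≤ e. e ≤ c, so e = c. Since w = e, w = c.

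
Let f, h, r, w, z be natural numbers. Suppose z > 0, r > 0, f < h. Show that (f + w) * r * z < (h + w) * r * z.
f < h, hence f + w < h + w. Since r > 0, (f + w) * r < (h + w) * r. z > 0, so (f + w) * r * z < (h + w) * r * z.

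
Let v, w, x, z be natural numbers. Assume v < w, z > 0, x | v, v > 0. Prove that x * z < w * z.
x | v and v > 0, therefore x ≤ v. v < w, so x < w. z > 0, so x * z < w * z.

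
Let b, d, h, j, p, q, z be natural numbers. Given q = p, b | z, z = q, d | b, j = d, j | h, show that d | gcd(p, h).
z = q and q = p, hence z = p. Since d | b and b | z, d | z. Since z = p, d | p. Because j = d and j | h, d | h. Since d | p, d | gcd(p, h).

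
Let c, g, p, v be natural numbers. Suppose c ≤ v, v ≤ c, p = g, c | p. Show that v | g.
Because c ≤ v and v ≤ c, c = v. Since p = g and c | p, c | g. c = v, so v | g.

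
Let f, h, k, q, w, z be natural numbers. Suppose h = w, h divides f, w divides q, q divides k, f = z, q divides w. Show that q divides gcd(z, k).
w divides q and q divides w, hence w = q. Because f = z and h divides f, h divides z. Since h = w, w divides z. w = q, so q divides z. q divides k, so q divides gcd(z, k).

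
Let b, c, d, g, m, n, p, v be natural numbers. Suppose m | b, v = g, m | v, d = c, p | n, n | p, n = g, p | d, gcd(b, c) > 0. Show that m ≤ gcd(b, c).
v = g and m | v, therefore m | g. From p | n and n | p, p = n. Because n = g, p = g. Since p | d, g | d. d = c, so g | c. m | g, so m | c. m | b, so m | gcd(b, c). Since gcd(b, c) > 0, m ≤ gcd(b, c).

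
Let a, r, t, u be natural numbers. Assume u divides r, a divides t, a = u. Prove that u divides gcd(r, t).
Since a = u and a divides t, u divides t. Since u divides r, u divides gcd(r, t).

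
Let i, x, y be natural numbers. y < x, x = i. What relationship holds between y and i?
y < i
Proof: x = i and y < x. By substitution, y < i.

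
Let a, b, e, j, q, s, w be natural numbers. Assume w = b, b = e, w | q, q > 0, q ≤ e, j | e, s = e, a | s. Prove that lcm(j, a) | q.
w = b and b = e, hence w = e. w | q and q > 0, therefore w ≤ q. Because w = e, e ≤ q. q ≤ e, so e = q. Because s = e and a | s, a | e. j | e, so lcm(j, a) | e. e = q, so lcm(j, a) | q.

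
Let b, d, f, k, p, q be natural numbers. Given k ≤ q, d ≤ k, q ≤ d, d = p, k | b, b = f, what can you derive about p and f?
p | f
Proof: k ≤ q and q ≤ d, thus k ≤ d. Since d ≤ k, k = d. d = p, so k = p. b = f and k | b, hence k | f. Since k = p, p | f.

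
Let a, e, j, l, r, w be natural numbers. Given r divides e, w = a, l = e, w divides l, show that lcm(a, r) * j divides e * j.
w = a and w divides l, thus a divides l. l = e, so a divides e. r divides e, so lcm(a, r) divides e. Then lcm(a, r) * j divides e * j.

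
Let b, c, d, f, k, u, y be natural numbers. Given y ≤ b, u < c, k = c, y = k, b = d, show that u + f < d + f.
y = k and k = c, therefore y = c. b = d and y ≤ b, hence y ≤ d. Because y = c, c ≤ d. Since u < c, u < d. Then u + f < d + f.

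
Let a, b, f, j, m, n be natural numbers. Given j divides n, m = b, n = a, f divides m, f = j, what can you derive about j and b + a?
j divides b + a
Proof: f = j and f divides m, so j divides m. m = b, so j divides b. n = a and j divides n, hence j divides a. j divides b, so j divides b + a.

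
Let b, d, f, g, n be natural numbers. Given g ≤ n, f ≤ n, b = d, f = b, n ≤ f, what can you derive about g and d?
g ≤ d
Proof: From n ≤ f and f ≤ n, n = f. f = b, so n = b. Since b = d, n = d. g ≤ n, so g ≤ d.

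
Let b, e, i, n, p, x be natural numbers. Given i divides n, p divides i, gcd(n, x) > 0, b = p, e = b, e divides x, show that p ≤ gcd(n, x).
p divides i and i divides n, so p divides n. Since e = b and b = p, e = p. Because e divides x, p divides x. p divides n, so p divides gcd(n, x). Since gcd(n, x) > 0, p ≤ gcd(n, x).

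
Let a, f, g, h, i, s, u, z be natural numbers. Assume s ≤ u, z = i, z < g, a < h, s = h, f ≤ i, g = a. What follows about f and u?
f < u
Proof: z = i and z < g, therefore i < g. g = a, so i < a. f ≤ i, so f < a. s = h and s ≤ u, so h ≤ u. Since a < h, a < u. Since f < a, f < u.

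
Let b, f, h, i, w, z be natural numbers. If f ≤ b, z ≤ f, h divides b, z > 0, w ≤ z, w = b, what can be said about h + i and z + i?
h + i ≤ z + i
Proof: w = b and w ≤ z, so b ≤ z. z ≤ f and f ≤ b, hence z ≤ b. Since b ≤ z, b = z. Since h divides b, h divides z. z > 0, so h ≤ z. Then h + i ≤ z + i.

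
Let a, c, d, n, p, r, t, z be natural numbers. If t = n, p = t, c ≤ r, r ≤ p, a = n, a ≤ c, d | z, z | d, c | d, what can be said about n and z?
n | z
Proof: Because c ≤ r and r ≤ p, c ≤ p. Because p = t, c ≤ t. Because t = n, c ≤ n. Because a = n and a ≤ c, n ≤ c. From c ≤ n, c = n. From d | z and z | d, d = z. Since c | d, c | z. c = n, so n | z.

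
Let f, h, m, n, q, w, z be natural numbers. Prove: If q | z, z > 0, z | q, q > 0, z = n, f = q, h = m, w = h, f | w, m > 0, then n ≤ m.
From q | z and z > 0, q ≤ z. z | q and q > 0, thus z ≤ q. q ≤ z, so q = z. z = n, so q = n. From w = h and f | w, f | h. Since h = m, f | m. From f = q, q | m. Since m > 0, q ≤ m. Since q = n, n ≤ m.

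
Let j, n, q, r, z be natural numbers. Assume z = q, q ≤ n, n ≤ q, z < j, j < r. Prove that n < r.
Since q ≤ n and n ≤ q, q = n. z = q, so z = n. z < j, so n < j. From j < r, n < r.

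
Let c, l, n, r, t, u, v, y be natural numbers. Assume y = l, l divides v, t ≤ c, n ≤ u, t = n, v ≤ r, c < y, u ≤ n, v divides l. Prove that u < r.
Since n ≤ u and u ≤ n, n = u. Since t = n, t = u. y = l and c < y, therefore c < l. t ≤ c, so t < l. v divides l and l divides v, thus v = l. Since v ≤ r, l ≤ r. Since t < l, t < r. Since t = u, u < r.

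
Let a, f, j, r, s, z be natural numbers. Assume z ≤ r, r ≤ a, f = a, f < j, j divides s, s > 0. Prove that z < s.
z ≤ r and r ≤ a, hence z ≤ a. f = a and f < j, hence a < j. j divides s and s > 0, hence j ≤ s. Since a < j, a < s. Since z ≤ a, z < s.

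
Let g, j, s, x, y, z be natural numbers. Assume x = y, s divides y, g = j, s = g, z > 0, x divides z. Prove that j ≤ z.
s = g and g = j, therefore s = j. x = y and x divides z, so y divides z. Because s divides y, s divides z. Since z > 0, s ≤ z. Since s = j, j ≤ z.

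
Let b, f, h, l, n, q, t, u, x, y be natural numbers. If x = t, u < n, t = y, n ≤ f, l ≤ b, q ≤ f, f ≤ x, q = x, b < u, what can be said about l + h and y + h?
l + h < y + h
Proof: b < u and u < n, hence b < n. l ≤ b, so l < n. Because q = x and q ≤ f, x ≤ f. Since f ≤ x, f = x. Since x = t, f = t. Since t = y, f = y. n ≤ f, so n ≤ y. Since l < n, l < y. Then l + h < y + h.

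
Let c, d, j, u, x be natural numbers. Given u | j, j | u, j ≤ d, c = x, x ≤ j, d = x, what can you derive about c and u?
c = u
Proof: From d = x and j ≤ d, j ≤ x. Since x ≤ j, x = j. c = x, so c = j. Since j | u and u | j, j = u. Since c = j, c = u.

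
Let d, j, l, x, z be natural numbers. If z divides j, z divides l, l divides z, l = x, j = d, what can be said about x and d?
x divides d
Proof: From z divides l and l divides z, z = l. Since l = x, z = x. j = d and z divides j, so z divides d. Since z = x, x divides d.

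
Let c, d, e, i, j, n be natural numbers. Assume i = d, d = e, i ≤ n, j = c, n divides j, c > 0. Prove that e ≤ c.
From i = d and d = e, i = e. Because j = c and n divides j, n divides c. c > 0, so n ≤ c. i ≤ n, so i ≤ c. Since i = e, e ≤ c.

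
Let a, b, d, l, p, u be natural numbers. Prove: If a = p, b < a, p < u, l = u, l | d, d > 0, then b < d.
a = p and b < a, so b < p. p < u, so b < u. From l = u and l | d, u | d. d > 0, so u ≤ d. b < u, so b < d.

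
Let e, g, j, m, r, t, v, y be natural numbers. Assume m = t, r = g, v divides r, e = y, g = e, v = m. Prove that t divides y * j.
r = g and g = e, therefore r = e. From e = y, r = y. v = m and v divides r, thus m divides r. r = y, so m divides y. Since m = t, t divides y. Then t divides y * j.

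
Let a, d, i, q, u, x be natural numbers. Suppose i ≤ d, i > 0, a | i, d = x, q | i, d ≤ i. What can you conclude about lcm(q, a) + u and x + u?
lcm(q, a) + u ≤ x + u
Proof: Because i ≤ d and d ≤ i, i = d. d = x, so i = x. q | i and a | i, therefore lcm(q, a) | i. Because i > 0, lcm(q, a) ≤ i. i = x, so lcm(q, a) ≤ x. Then lcm(q, a) + u ≤ x + u.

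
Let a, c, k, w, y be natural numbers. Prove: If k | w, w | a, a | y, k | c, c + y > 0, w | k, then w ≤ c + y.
k | w and w | k, therefore k = w. k | c, so w | c. Because w | a and a | y, w | y. Since w | c, w | c + y. c + y > 0, so w ≤ c + y.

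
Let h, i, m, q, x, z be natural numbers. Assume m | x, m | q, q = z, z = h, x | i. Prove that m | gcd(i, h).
From m | x and x | i, m | i. From q = z and z = h, q = h. m | q, so m | h. Since m | i, m | gcd(i, h).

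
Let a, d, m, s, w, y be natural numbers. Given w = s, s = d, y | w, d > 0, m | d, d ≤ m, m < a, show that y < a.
w = s and s = d, hence w = d. y | w, so y | d. Since d > 0, y ≤ d. Because m | d and d > 0, m ≤ d. Since d ≤ m, m = d. m < a, so d < a. Since y ≤ d, y < a.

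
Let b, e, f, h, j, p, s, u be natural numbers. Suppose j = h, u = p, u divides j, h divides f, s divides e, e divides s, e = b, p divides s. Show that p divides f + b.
u = p and u divides j, thus p divides j. j = h, so p divides h. h divides f, so p divides f. s divides e and e divides s, thus s = e. Since e = b, s = b. p divides s, so p divides b. Since p divides f, p divides f + b.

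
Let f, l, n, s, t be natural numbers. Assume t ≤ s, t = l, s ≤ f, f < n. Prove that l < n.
t ≤ s and s ≤ f, therefore t ≤ f. Since t = l, l ≤ f. f < n, so l < n.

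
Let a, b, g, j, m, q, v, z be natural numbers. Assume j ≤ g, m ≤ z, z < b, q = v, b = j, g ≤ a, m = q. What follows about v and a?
v < a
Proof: m = q and q = v, so m = v. b = j and z < b, hence z < j. j ≤ g and g ≤ a, thus j ≤ a. Since z < j, z < a. Since m ≤ z, m < a. Because m = v, v < a.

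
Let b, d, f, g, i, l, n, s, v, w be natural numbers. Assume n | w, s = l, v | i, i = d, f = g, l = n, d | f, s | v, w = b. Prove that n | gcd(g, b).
Since s | v and v | i, s | i. Because s = l, l | i. Since i = d, l | d. f = g and d | f, therefore d | g. l | d, so l | g. l = n, so n | g. w = b and n | w, so n | b. Since n | g, n | gcd(g, b).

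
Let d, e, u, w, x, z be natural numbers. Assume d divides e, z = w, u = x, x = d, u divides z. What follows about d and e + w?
d divides e + w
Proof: Because u = x and x = d, u = d. u divides z, so d divides z. Since z = w, d divides w. Since d divides e, d divides e + w.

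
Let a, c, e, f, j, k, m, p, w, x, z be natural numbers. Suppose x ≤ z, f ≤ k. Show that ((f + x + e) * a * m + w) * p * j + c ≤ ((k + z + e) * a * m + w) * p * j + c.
f ≤ k and x ≤ z, so f + x ≤ k + z. Then f + x + e ≤ k + z + e. Then (f + x + e) * a ≤ (k + z + e) * a. Then (f + x + e) * a * m ≤ (k + z + e) * a * m. Then (f + x + e) * a * m + w ≤ (k + z + e) * a * m + w. Then ((f + x + e) * a * m + w) * p ≤ ((k + z + e) * a * m + w) * p. Then ((f + x + e) * a * m + w) * p * j ≤ ((k + z + e) * a * m + w) * p * j. Then ((f + x + e) * a * m + w) * p * j + c ≤ ((k + z + e) * a * m + w) * p * j + c.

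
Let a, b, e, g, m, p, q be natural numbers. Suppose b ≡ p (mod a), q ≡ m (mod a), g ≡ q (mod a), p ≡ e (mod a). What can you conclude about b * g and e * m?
b * g ≡ e * m (mod a)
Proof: Because b ≡ p (mod a) and p ≡ e (mod a), b ≡ e (mod a). g ≡ q (mod a) and q ≡ m (mod a), therefore g ≡ m (mod a). Since b ≡ e (mod a), b * g ≡ e * m (mod a).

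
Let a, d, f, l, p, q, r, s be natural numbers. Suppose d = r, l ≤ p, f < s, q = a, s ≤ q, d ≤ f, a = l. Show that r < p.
d = r and d ≤ f, therefore r ≤ f. From f < s, r < s. q = a and s ≤ q, so s ≤ a. Since a = l, s ≤ l. Since l ≤ p, s ≤ p. From r < s, r < p.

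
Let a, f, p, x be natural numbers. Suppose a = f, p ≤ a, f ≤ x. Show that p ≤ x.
a = f and p ≤ a, thus p ≤ f. f ≤ x, so p ≤ x.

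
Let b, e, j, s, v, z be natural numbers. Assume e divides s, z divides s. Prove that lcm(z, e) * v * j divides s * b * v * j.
From z divides s and e divides s, lcm(z, e) divides s. Then lcm(z, e) divides s * b. Then lcm(z, e) * v divides s * b * v. Then lcm(z, e) * v * j divides s * b * v * j.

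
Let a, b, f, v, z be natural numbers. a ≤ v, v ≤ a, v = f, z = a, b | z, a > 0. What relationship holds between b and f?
b ≤ f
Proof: a ≤ v and v ≤ a, so a = v. v = f, so a = f. z = a and b | z, therefore b | a. a > 0, so b ≤ a. Since a = f, b ≤ f.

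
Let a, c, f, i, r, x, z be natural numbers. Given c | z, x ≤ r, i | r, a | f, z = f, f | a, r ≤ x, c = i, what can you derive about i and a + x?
i | a + x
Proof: f | a and a | f, therefore f = a. z = f, so z = a. Because c = i and c | z, i | z. Since z = a, i | a. r ≤ x and x ≤ r, so r = x. i | r, so i | x. Since i | a, i | a + x.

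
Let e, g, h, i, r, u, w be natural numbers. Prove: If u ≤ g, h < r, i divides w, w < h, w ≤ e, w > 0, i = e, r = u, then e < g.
i = e and i divides w, thus e divides w. w > 0, so e ≤ w. w ≤ e, so w = e. From r = u and h < r, h < u. w < h, so w < u. Since w = e, e < u. u ≤ g, so e < g.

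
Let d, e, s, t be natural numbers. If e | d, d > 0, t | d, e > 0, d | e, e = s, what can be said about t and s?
t ≤ s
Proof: d | e and e > 0, thus d ≤ e. e | d and d > 0, hence e ≤ d. d ≤ e, so d = e. Since t | d, t | e. e > 0, so t ≤ e. Because e = s, t ≤ s.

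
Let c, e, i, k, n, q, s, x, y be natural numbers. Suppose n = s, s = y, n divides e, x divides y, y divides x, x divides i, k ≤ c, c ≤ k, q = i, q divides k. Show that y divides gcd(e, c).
From n = s and s = y, n = y. n divides e, so y divides e. Because x divides y and y divides x, x = y. From x divides i, y divides i. k ≤ c and c ≤ k, hence k = c. q = i and q divides k, therefore i divides k. Since k = c, i divides c. Since y divides i, y divides c. Since y divides e, y divides gcd(e, c).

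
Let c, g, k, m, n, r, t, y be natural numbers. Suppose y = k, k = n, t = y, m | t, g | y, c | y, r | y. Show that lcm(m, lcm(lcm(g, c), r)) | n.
From y = k and k = n, y = n. t = y and m | t, so m | y. g | y and c | y, so lcm(g, c) | y. r | y, so lcm(lcm(g, c), r) | y. Since m | y, lcm(m, lcm(lcm(g, c), r)) | y. y = n, so lcm(m, lcm(lcm(g, c), r)) | n.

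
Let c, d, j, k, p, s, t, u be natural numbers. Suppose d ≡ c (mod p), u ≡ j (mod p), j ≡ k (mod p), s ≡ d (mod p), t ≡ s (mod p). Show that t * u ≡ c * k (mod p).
t ≡ s (mod p) and s ≡ d (mod p), thus t ≡ d (mod p). d ≡ c (mod p), so t ≡ c (mod p). u ≡ j (mod p) and j ≡ k (mod p), therefore u ≡ k (mod p). Since t ≡ c (mod p), t * u ≡ c * k (mod p).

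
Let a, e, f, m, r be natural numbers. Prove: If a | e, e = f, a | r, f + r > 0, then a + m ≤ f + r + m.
Because e = f and a | e, a | f. a | r, so a | f + r. Since f + r > 0, a ≤ f + r. Then a + m ≤ f + r + m.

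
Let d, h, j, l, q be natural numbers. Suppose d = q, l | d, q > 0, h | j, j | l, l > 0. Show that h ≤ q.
h | j and j | l, hence h | l. l > 0, so h ≤ l. Because d = q and l | d, l | q. Since q > 0, l ≤ q. h ≤ l, so h ≤ q.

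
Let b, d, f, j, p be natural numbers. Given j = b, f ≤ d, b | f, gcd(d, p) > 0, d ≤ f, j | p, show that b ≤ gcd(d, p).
f ≤ d and d ≤ f, so f = d. b | f, so b | d. j = b and j | p, therefore b | p. b | d, so b | gcd(d, p). From gcd(d, p) > 0, b ≤ gcd(d, p).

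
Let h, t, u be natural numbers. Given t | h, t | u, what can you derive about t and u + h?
t | u + h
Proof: t | u and t | h. By divisibility of sums, t | u + h.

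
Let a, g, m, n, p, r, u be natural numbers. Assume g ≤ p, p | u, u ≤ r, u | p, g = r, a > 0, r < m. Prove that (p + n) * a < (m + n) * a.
g = r and g ≤ p, thus r ≤ p. Since u | p and p | u, u = p. Because u ≤ r, p ≤ r. Because r ≤ p, r = p. r < m, so p < m. Then p + n < m + n. Because a > 0, (p + n) * a < (m + n) * a.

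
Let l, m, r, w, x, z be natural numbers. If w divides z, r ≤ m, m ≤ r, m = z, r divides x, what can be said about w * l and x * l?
w * l divides x * l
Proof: r ≤ m and m ≤ r, thus r = m. Since m = z, r = z. Because r divides x, z divides x. w divides z, so w divides x. Then w * l divides x * l.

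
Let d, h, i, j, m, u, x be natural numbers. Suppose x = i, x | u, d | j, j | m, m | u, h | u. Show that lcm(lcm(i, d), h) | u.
x = i and x | u, hence i | u. Since d | j and j | m, d | m. Since m | u, d | u. Since i | u, lcm(i, d) | u. h | u, so lcm(lcm(i, d), h) | u.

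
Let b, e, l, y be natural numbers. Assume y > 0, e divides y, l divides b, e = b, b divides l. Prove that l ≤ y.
Since b divides l and l divides b, b = l. e = b, so e = l. e divides y and y > 0, hence e ≤ y. e = l, so l ≤ y.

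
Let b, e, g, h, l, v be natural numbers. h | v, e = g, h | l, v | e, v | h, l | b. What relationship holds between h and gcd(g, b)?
h | gcd(g, b)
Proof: v | h and h | v, so v = h. v | e, so h | e. From e = g, h | g. Because h | l and l | b, h | b. Since h | g, h | gcd(g, b).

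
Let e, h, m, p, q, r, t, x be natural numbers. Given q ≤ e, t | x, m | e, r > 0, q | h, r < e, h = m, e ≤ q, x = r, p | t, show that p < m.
q ≤ e and e ≤ q, so q = e. From h = m and q | h, q | m. q = e, so e | m. Since m | e, e = m. x = r and t | x, thus t | r. p | t, so p | r. Since r > 0, p ≤ r. Since r < e, p < e. e = m, so p < m.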